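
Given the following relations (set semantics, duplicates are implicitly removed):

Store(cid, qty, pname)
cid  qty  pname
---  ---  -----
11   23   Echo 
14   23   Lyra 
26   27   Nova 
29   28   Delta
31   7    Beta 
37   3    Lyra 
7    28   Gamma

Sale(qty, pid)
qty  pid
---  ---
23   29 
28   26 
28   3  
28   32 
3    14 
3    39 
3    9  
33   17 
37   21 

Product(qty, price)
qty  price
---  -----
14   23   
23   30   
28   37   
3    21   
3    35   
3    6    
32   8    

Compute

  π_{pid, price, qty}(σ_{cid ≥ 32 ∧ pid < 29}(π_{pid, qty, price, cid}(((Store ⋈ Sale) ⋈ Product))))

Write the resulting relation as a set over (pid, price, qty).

{(14, 21, 3), (14, 35, 3), (14, 6, 3), (9, 21, 3), (9, 35, 3), (9, 6, 3)}

Natural join on qty: {(11, 23, Echo, 29), (14, 23, Lyra, 29), (29, 28, Delta, 26), (29, 28, Delta, 3), (29, 28, Delta, 32), (37, 3, Lyra, 14), (37, 3, Lyra, 39), (37, 3, Lyra, 9), (7, 28, Gamma, 26), (7, 28, Gamma, 3), (7, 28, Gamma, 32)}
Natural join on qty: {(11, 23, Echo, 29, 30), (14, 23, Lyra, 29, 30), (29, 28, Delta, 26, 37), (29, 28, Delta, 3, 37), (29, 28, Delta, 32, 37), (37, 3, Lyra, 14, 21), (37, 3, Lyra, 14, 35), (37, 3, Lyra, 14, 6), (37, 3, Lyra, 39, 21), (37, 3, Lyra, 39, 35), (37, 3, Lyra, 39, 6), (37, 3, Lyra, 9, 21), (37, 3, Lyra, 9, 35), (37, 3, Lyra, 9, 6), (7, 28, Gamma, 26, 37), (7, 28, Gamma, 3, 37), (7, 28, Gamma, 32, 37)}
Keep only column(s) pid, qty, price, cid: {(14, 3, 21, 37), (14, 3, 35, 37), (14, 3, 6, 37), (26, 28, 37, 29), (26, 28, 37, 7), (29, 23, 30, 11), (29, 23, 30, 14), (3, 28, 37, 29), (3, 28, 37, 7), (32, 28, 37, 29), (32, 28, 37, 7), (39, 3, 21, 37), (39, 3, 35, 37), (39, 3, 6, 37), (9, 3, 21, 37), (9, 3, 35, 37), (9, 3, 6, 37)}
Apply σ_{cid ≥ 32 ∧ pid < 29}; surviving tuples: {(14, 3, 21, 37), (14, 3, 35, 37), (14, 3, 6, 37), (9, 3, 21, 37), (9, 3, 35, 37), (9, 3, 6, 37)}
Keep only column(s) pid, price, qty: {(14, 21, 3), (14, 35, 3), (14, 6, 3), (9, 21, 3), (9, 35, 3), (9, 6, 3)}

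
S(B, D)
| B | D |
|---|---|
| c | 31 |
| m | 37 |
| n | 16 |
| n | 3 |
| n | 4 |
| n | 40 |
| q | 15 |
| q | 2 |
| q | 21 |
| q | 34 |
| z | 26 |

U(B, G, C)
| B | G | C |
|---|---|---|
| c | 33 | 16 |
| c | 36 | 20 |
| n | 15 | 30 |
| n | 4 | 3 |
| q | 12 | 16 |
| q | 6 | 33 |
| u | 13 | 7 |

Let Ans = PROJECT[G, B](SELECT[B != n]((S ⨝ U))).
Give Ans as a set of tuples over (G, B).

{(12, q), (33, c), (36, c), (6, q)}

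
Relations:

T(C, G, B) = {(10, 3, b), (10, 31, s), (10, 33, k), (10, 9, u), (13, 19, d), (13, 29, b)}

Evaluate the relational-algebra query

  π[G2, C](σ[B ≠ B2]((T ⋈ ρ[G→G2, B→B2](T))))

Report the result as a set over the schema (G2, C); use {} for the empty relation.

ρ[G→G2, B→B2]: schema becomes (C, G2, B2); tuples unchanged.
T ⋈ ρ[G→G2, B→B2](T) (natural join on C): {(10, 3, b, 3, b), (10, 3, b, 31, s), (10, 3, b, 33, k), (10, 3, b, 9, u), (10, 31, s, 3, b), (10, 31, s, 31, s), (10, 31, s, 33, k), (10, 31, s, 9, u), (10, 33, k, 3, b), (10, 33, k, 31, s), (10, 33, k, 33, k), (10, 33, k, 9, u), (10, 9, u, 3, b), (10, 9, u, 31, s), (10, 9, u, 33, k), (10, 9, u, 9, u), (13, 19, d, 19, d), (13, 19, d, 29, b), (13, 29, b, 19, d), (13, 29, b, 29, b)}
σ[B ≠ B2]: keep tuples satisfying B ≠ B2 → {(10, 3, b, 31, s), (10, 3, b, 33, k), (10, 3, b, 9, u), (10, 31, s, 3, b), (10, 31, s, 33, k), (10, 31, s, 9, u), (10, 33, k, 3, b), (10, 33, k, 31, s), (10, 33, k, 9, u), (10, 9, u, 3, b), (10, 9, u, 31, s), (10, 9, u, 33, k), (13, 19, d, 29, b), (13, 29, b, 19, d)}
Projecting to G2, C (8 duplicate(s) eliminated): {(19, 13), (29, 13), (3, 10), (31, 10), (33, 10), (9, 10)}

{(19, 13), (29, 13), (3, 10), (31, 10), (33, 10), (9, 10)}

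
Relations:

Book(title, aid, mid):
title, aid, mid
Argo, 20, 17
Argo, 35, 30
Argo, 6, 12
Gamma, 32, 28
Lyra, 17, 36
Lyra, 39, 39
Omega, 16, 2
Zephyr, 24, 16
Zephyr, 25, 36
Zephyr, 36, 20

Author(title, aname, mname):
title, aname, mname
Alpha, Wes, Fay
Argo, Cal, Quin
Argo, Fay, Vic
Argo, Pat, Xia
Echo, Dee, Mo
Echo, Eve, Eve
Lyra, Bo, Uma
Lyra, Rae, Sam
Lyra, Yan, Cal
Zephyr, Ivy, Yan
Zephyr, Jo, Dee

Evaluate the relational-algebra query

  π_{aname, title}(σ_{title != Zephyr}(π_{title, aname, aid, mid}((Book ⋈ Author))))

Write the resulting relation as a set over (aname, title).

{(Bo, Lyra), (Cal, Argo), (Fay, Argo), (Pat, Argo), (Rae, Lyra), (Yan, Lyra)}

Joining Book and Author on title yields {(Argo, 20, 17, Cal, Quin), (Argo, 20, 17, Fay, Vic), (Argo, 20, 17, Pat, Xia), (Argo, 35, 30, Cal, Quin), (Argo, 35, 30, Fay, Vic), (Argo, 35, 30, Pat, Xia), (Argo, 6, 12, Cal, Quin), (Argo, 6, 12, Fay, Vic), (Argo, 6, 12, Pat, Xia), (Lyra, 17, 36, Bo, Uma), (Lyra, 17, 36, Rae, Sam), (Lyra, 17, 36, Yan, Cal), (Lyra, 39, 39, Bo, Uma), (Lyra, 39, 39, Rae, Sam), (Lyra, 39, 39, Yan, Cal), (Zephyr, 24, 16, Ivy, Yan), (Zephyr, 24, 16, Jo, Dee), (Zephyr, 25, 36, Ivy, Yan), (Zephyr, 25, 36, Jo, Dee), (Zephyr, 36, 20, Ivy, Yan), (Zephyr, 36, 20, Jo, Dee)}.
Projecting to title, aname, aid, mid: {(Argo, Cal, 20, 17), (Argo, Cal, 35, 30), (Argo, Cal, 6, 12), (Argo, Fay, 20, 17), (Argo, Fay, 35, 30), (Argo, Fay, 6, 12), (Argo, Pat, 20, 17), (Argo, Pat, 35, 30), (Argo, Pat, 6, 12), (Lyra, Bo, 17, 36), (Lyra, Bo, 39, 39), (Lyra, Rae, 17, 36), (Lyra, Rae, 39, 39), (Lyra, Yan, 17, 36), (Lyra, Yan, 39, 39), (Zephyr, Ivy, 24, 16), (Zephyr, Ivy, 25, 36), (Zephyr, Ivy, 36, 20), (Zephyr, Jo, 24, 16), (Zephyr, Jo, 25, 36), (Zephyr, Jo, 36, 20)}
Apply σ_{title != Zephyr}; surviving tuples: {(Argo, Cal, 20, 17), (Argo, Cal, 35, 30), (Argo, Cal, 6, 12), (Argo, Fay, 20, 17), (Argo, Fay, 35, 30), (Argo, Fay, 6, 12), (Argo, Pat, 20, 17), (Argo, Pat, 35, 30), (Argo, Pat, 6, 12), (Lyra, Bo, 17, 36), (Lyra, Bo, 39, 39), (Lyra, Rae, 17, 36), (Lyra, Rae, 39, 39), (Lyra, Yan, 17, 36), (Lyra, Yan, 39, 39)}
Projecting to aname, title (9 duplicate(s) eliminated): {(Bo, Lyra), (Cal, Argo), (Fay, Argo), (Pat, Argo), (Rae, Lyra), (Yan, Lyra)}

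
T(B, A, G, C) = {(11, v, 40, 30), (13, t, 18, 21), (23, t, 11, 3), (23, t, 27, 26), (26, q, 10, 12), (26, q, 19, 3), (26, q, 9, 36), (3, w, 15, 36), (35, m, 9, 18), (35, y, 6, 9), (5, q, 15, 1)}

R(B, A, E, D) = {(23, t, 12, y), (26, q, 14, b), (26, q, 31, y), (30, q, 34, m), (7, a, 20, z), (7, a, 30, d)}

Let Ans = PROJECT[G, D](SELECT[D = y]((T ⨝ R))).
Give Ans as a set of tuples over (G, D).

Joining T and R on B, A yields {(23, t, 11, 3, 12, y), (23, t, 27, 26, 12, y), (26, q, 10, 12, 14, b), (26, q, 10, 12, 31, y), (26, q, 19, 3, 14, b), (26, q, 19, 3, 31, y), (26, q, 9, 36, 14, b), (26, q, 9, 36, 31, y)}.
σ[D = y]: keep tuples satisfying D = y → {(23, t, 11, 3, 12, y), (23, t, 27, 26, 12, y), (26, q, 10, 12, 31, y), (26, q, 19, 3, 31, y), (26, q, 9, 36, 31, y)}
Projecting to G, D: {(10, y), (11, y), (19, y), (27, y), (9, y)}

{(10, y), (11, y), (19, y), (27, y), (9, y)}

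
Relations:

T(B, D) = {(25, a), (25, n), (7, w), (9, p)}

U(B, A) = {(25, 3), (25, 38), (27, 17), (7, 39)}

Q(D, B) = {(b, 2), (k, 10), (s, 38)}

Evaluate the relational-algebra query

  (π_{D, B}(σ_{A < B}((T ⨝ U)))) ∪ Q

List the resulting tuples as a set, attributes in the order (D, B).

T ⋈ U (natural join on B): {(25, a, 3), (25, a, 38), (25, n, 3), (25, n, 38), (7, w, 39)}
Filtering on A < B leaves {(25, a, 3), (25, n, 3)}.
Keep only column(s) D, B: {(a, 25), (n, 25)}
Taking the union: {(a, 25), (b, 2), (k, 10), (n, 25), (s, 38)}

{(a, 25), (b, 2), (k, 10), (n, 25), (s, 38)}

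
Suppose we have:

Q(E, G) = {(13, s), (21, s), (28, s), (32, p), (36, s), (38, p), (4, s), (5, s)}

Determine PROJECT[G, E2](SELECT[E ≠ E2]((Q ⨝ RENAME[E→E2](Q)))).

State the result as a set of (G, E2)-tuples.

{(p, 32), (p, 38), (s, 13), (s, 21), (s, 28), (s, 36), (s, 4), (s, 5)}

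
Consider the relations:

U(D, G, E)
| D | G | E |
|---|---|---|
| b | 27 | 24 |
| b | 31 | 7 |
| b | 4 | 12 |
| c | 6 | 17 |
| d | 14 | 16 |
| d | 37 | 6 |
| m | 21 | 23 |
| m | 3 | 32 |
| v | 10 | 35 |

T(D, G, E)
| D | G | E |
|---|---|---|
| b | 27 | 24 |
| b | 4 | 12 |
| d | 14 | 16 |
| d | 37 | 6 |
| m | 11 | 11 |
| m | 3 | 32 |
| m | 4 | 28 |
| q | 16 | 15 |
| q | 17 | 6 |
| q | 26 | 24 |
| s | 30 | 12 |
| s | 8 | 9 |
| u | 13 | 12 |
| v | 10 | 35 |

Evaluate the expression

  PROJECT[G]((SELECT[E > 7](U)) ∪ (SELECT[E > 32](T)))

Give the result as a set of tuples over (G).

{10, 14, 21, 27, 3, 4, 6}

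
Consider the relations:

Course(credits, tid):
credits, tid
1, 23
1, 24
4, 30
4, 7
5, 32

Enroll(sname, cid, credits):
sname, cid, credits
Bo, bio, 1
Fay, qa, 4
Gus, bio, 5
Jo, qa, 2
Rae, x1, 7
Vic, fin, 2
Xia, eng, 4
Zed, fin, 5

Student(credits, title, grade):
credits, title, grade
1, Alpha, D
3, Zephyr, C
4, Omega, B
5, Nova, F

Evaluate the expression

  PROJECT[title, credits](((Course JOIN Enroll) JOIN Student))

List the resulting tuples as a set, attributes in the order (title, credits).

{(Alpha, 1), (Nova, 5), (Omega, 4)}

Course ⋈ Enroll (natural join on credits): {(1, 23, Bo, bio), (1, 24, Bo, bio), (4, 30, Fay, qa), (4, 30, Xia, eng), (4, 7, Fay, qa), (4, 7, Xia, eng), (5, 32, Gus, bio), (5, 32, Zed, fin)}
(Course JOIN Enroll) ⋈ Student (natural join on credits): {(1, 23, Bo, bio, Alpha, D), (1, 24, Bo, bio, Alpha, D), (4, 30, Fay, qa, Omega, B), (4, 30, Xia, eng, Omega, B), (4, 7, Fay, qa, Omega, B), (4, 7, Xia, eng, Omega, B), (5, 32, Gus, bio, Nova, F), (5, 32, Zed, fin, Nova, F)}
π[title, credits]: project onto (title, credits) (5 duplicate(s) eliminated) → {(Alpha, 1), (Nova, 5), (Omega, 4)}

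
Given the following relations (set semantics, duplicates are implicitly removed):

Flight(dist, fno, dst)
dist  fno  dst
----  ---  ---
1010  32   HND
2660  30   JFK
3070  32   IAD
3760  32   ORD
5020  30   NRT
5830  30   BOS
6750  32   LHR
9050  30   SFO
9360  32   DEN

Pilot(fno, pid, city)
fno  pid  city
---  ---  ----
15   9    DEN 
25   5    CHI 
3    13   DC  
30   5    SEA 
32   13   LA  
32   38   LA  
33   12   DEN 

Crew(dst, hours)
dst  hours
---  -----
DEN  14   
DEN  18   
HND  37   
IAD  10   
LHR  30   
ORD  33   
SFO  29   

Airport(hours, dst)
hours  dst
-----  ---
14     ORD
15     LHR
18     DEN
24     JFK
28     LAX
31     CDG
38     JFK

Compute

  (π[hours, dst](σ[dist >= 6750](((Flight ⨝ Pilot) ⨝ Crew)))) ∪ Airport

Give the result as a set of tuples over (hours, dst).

Flight ⋈ Pilot (natural join on fno): {(1010, 32, HND, 13, LA), (1010, 32, HND, 38, LA), (2660, 30, JFK, 5, SEA), (3070, 32, IAD, 13, LA), (3070, 32, IAD, 38, LA), (3760, 32, ORD, 13, LA), (3760, 32, ORD, 38, LA), (5020, 30, NRT, 5, SEA), (5830, 30, BOS, 5, SEA), (6750, 32, LHR, 13, LA), (6750, 32, LHR, 38, LA), (9050, 30, SFO, 5, SEA), (9360, 32, DEN, 13, LA), (9360, 32, DEN, 38, LA)}
(Flight ⨝ Pilot) ⋈ Crew (natural join on dst): {(1010, 32, HND, 13, LA, 37), (1010, 32, HND, 38, LA, 37), (3070, 32, IAD, 13, LA, 10), (3070, 32, IAD, 38, LA, 10), (3760, 32, ORD, 13, LA, 33), (3760, 32, ORD, 38, LA, 33), (6750, 32, LHR, 13, LA, 30), (6750, 32, LHR, 38, LA, 30), (9050, 30, SFO, 5, SEA, 29), (9360, 32, DEN, 13, LA, 14), (9360, 32, DEN, 13, LA, 18), (9360, 32, DEN, 38, LA, 14), (9360, 32, DEN, 38, LA, 18)}
Selection dist >= 6750: {(6750, 32, LHR, 13, LA, 30), (6750, 32, LHR, 38, LA, 30), (9050, 30, SFO, 5, SEA, 29), (9360, 32, DEN, 13, LA, 14), (9360, 32, DEN, 13, LA, 18), (9360, 32, DEN, 38, LA, 14), (9360, 32, DEN, 38, LA, 18)}
Keep only column(s) hours, dst (3 duplicate(s) eliminated): {(14, DEN), (18, DEN), (29, SFO), (30, LHR)}
Union: {(14, DEN), (18, DEN), (29, SFO), (30, LHR)} with {(14, ORD), (15, LHR), (18, DEN), (24, JFK), (28, LAX), (31, CDG), (38, JFK)} → {(14, DEN), (14, ORD), (15, LHR), (18, DEN), (24, JFK), (28, LAX), (29, SFO), (30, LHR), (31, CDG), (38, JFK)}

{(14, DEN), (14, ORD), (15, LHR), (18, DEN), (24, JFK), (28, LAX), (29, SFO), (30, LHR), (31, CDG), (38, JFK)}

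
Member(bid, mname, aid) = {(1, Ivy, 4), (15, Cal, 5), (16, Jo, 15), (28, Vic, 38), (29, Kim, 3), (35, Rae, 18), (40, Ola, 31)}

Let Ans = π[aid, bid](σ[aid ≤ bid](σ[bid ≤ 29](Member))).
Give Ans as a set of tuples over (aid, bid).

{(15, 16), (3, 29), (5, 15)}

σ[bid ≤ 29]: keep tuples satisfying bid ≤ 29 → {(1, Ivy, 4), (15, Cal, 5), (16, Jo, 15), (28, Vic, 38), (29, Kim, 3)}
σ[aid ≤ bid]: keep tuples satisfying aid ≤ bid → {(15, Cal, 5), (16, Jo, 15), (29, Kim, 3)}
Projecting to aid, bid: {(15, 16), (3, 29), (5, 15)}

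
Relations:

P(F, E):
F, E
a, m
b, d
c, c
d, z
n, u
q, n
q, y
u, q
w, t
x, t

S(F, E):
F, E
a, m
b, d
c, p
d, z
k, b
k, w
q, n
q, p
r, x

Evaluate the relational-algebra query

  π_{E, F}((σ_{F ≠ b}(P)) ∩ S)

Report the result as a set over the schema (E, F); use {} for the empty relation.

Selection F ≠ b: {(a, m), (c, c), (d, z), (n, u), (q, n), (q, y), (u, q), (w, t), (x, t)}
Taking the intersection: {(a, m), (d, z), (q, n)}
Projecting to E, F: {(m, a), (n, q), (z, d)}

{(m, a), (n, q), (z, d)}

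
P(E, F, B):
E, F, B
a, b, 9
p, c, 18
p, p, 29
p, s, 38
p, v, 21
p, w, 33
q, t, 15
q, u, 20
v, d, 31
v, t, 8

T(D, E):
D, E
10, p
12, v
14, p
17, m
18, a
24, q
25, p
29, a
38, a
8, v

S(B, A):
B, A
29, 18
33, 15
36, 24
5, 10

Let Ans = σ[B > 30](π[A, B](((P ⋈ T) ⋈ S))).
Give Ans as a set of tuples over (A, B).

Joining P and T on E yields {(a, b, 9, 18), (a, b, 9, 29), (a, b, 9, 38), (p, c, 18, 10), (p, c, 18, 14), (p, c, 18, 25), (p, p, 29, 10), (p, p, 29, 14), (p, p, 29, 25), (p, s, 38, 10), (p, s, 38, 14), (p, s, 38, 25), (p, v, 21, 10), (p, v, 21, 14), (p, v, 21, 25), (p, w, 33, 10), (p, w, 33, 14), (p, w, 33, 25), (q, t, 15, 24), (q, u, 20, 24), (v, d, 31, 12), (v, d, 31, 8), (v, t, 8, 12), (v, t, 8, 8)}.
Joining (P ⋈ T) and S on B yields {(p, p, 29, 10, 18), (p, p, 29, 14, 18), (p, p, 29, 25, 18), (p, w, 33, 10, 15), (p, w, 33, 14, 15), (p, w, 33, 25, 15)}.
Keep only column(s) A, B (4 duplicate(s) eliminated): {(15, 33), (18, 29)}
Apply σ_{B > 30}; surviving tuples: {(15, 33)}

{(15, 33)}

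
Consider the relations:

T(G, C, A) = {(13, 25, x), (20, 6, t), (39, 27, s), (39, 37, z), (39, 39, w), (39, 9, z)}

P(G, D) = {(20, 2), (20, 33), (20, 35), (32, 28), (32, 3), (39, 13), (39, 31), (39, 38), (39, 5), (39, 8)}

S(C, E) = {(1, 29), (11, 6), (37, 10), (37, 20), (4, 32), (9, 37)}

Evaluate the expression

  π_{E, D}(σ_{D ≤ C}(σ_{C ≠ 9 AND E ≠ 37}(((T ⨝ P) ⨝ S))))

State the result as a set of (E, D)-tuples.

{(10, 13), (10, 31), (10, 5), (10, 8), (20, 13), (20, 31), (20, 5), (20, 8)}

T ⋈ P (natural join on G): {(20, 6, t, 2), (20, 6, t, 33), (20, 6, t, 35), (39, 27, s, 13), (39, 27, s, 31), (39, 27, s, 38), (39, 27, s, 5), (39, 27, s, 8), (39, 37, z, 13), (39, 37, z, 31), (39, 37, z, 38), (39, 37, z, 5), (39, 37, z, 8), (39, 39, w, 13), (39, 39, w, 31), (39, 39, w, 38), (39, 39, w, 5), (39, 39, w, 8), (39, 9, z, 13), (39, 9, z, 31), (39, 9, z, 38), (39, 9, z, 5), (39, 9, z, 8)}
(T ⨝ P) ⋈ S (natural join on C): {(39, 37, z, 13, 10), (39, 37, z, 13, 20), (39, 37, z, 31, 10), (39, 37, z, 31, 20), (39, 37, z, 38, 10), (39, 37, z, 38, 20), (39, 37, z, 5, 10), (39, 37, z, 5, 20), (39, 37, z, 8, 10), (39, 37, z, 8, 20), (39, 9, z, 13, 37), (39, 9, z, 31, 37), (39, 9, z, 38, 37), (39, 9, z, 5, 37), (39, 9, z, 8, 37)}
σ[C ≠ 9 AND E ≠ 37]: keep tuples satisfying C ≠ 9 AND E ≠ 37 → {(39, 37, z, 13, 10), (39, 37, z, 13, 20), (39, 37, z, 31, 10), (39, 37, z, 31, 20), (39, 37, z, 38, 10), (39, 37, z, 38, 20), (39, 37, z, 5, 10), (39, 37, z, 5, 20), (39, 37, z, 8, 10), (39, 37, z, 8, 20)}
σ[D ≤ C]: keep tuples satisfying D ≤ C → {(39, 37, z, 13, 10), (39, 37, z, 13, 20), (39, 37, z, 31, 10), (39, 37, z, 31, 20), (39, 37, z, 5, 10), (39, 37, z, 5, 20), (39, 37, z, 8, 10), (39, 37, z, 8, 20)}
Projecting to E, D: {(10, 13), (10, 31), (10, 5), (10, 8), (20, 13), (20, 31), (20, 5), (20, 8)}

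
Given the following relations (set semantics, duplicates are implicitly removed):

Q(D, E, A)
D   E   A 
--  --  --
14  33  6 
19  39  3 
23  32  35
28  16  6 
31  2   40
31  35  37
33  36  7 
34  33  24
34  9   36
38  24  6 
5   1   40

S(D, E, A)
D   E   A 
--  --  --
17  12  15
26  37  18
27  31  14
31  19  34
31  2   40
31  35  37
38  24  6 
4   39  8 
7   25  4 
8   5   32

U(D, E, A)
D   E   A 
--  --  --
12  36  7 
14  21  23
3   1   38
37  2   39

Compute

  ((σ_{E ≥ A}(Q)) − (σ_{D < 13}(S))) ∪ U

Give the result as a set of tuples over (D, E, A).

Filtering on E ≥ A leaves {(14, 33, 6), (19, 39, 3), (28, 16, 6), (33, 36, 7), (34, 33, 24), (38, 24, 6)}.
Filtering on D < 13 leaves {(4, 39, 8), (7, 25, 4), (8, 5, 32)}.
Taking the difference: {(14, 33, 6), (19, 39, 3), (28, 16, 6), (33, 36, 7), (34, 33, 24), (38, 24, 6)}
Taking the union: {(12, 36, 7), (14, 21, 23), (14, 33, 6), (19, 39, 3), (28, 16, 6), (3, 1, 38), (33, 36, 7), (34, 33, 24), (37, 2, 39), (38, 24, 6)}

{(12, 36, 7), (14, 21, 23), (14, 33, 6), (19, 39, 3), (28, 16, 6), (3, 1, 38), (33, 36, 7), (34, 33, 24), (37, 2, 39), (38, 24, 6)}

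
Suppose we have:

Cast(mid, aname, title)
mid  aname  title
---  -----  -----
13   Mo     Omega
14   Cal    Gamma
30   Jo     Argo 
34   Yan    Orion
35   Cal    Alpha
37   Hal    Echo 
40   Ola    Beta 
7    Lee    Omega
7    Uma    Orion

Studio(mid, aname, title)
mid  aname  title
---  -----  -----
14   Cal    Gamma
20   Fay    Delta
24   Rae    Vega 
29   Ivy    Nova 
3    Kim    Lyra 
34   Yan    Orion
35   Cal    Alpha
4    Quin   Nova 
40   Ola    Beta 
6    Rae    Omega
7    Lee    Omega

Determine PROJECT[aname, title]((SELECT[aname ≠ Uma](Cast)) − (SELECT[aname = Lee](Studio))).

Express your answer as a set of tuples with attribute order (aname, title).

Selection aname ≠ Uma: {(13, Mo, Omega), (14, Cal, Gamma), (30, Jo, Argo), (34, Yan, Orion), (35, Cal, Alpha), (37, Hal, Echo), (40, Ola, Beta), (7, Lee, Omega)}
Selection aname = Lee: {(7, Lee, Omega)}
Taking the difference: {(13, Mo, Omega), (14, Cal, Gamma), (30, Jo, Argo), (34, Yan, Orion), (35, Cal, Alpha), (37, Hal, Echo), (40, Ola, Beta)}
π_{aname, title} gives {(Cal, Alpha), (Cal, Gamma), (Hal, Echo), (Jo, Argo), (Mo, Omega), (Ola, Beta), (Yan, Orion)}.

{(Cal, Alpha), (Cal, Gamma), (Hal, Echo), (Jo, Argo), (Mo, Omega), (Ola, Beta), (Yan, Orion)}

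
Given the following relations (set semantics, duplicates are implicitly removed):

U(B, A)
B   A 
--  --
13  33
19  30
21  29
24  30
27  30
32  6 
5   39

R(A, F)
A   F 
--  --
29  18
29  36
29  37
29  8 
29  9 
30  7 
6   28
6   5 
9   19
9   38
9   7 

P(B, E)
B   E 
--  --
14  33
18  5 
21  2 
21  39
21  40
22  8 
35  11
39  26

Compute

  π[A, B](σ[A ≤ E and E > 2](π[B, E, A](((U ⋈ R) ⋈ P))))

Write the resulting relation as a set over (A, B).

Joining U and R on A yields {(19, 30, 7), (21, 29, 18), (21, 29, 36), (21, 29, 37), (21, 29, 8), (21, 29, 9), (24, 30, 7), (27, 30, 7), (32, 6, 28), (32, 6, 5)}.
Joining (U ⋈ R) and P on B yields {(21, 29, 18, 2), (21, 29, 18, 39), (21, 29, 18, 40), (21, 29, 36, 2), (21, 29, 36, 39), (21, 29, 36, 40), (21, 29, 37, 2), (21, 29, 37, 39), (21, 29, 37, 40), (21, 29, 8, 2), (21, 29, 8, 39), (21, 29, 8, 40), (21, 29, 9, 2), (21, 29, 9, 39), (21, 29, 9, 40)}.
π[B, E, A]: project onto (B, E, A) (12 duplicate(s) eliminated) → {(21, 2, 29), (21, 39, 29), (21, 40, 29)}
Selection A ≤ E and E > 2: {(21, 39, 29), (21, 40, 29)}
π[A, B]: project onto (A, B) (1 duplicate(s) eliminated) → {(29, 21)}

{(29, 21)}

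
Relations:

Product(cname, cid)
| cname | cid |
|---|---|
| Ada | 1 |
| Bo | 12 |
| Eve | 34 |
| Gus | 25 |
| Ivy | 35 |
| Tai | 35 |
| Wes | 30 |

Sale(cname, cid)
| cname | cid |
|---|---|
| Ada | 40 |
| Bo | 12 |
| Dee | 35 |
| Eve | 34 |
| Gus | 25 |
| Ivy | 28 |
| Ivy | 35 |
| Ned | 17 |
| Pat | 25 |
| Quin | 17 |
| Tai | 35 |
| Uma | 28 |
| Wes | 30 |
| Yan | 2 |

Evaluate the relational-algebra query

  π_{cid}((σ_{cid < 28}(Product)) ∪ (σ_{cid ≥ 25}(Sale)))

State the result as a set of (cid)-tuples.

{1, 12, 25, 28, 30, 34, 35, 40}

Filtering on cid < 28 leaves {(Ada, 1), (Bo, 12), (Gus, 25)}.
Filtering on cid ≥ 25 leaves {(Ada, 40), (Dee, 35), (Eve, 34), (Gus, 25), (Ivy, 28), (Ivy, 35), (Pat, 25), (Tai, 35), (Uma, 28), (Wes, 30)}.
Union: {(Ada, 1), (Bo, 12), (Gus, 25)} with {(Ada, 40), (Dee, 35), (Eve, 34), (Gus, 25), (Ivy, 28), (Ivy, 35), (Pat, 25), (Tai, 35), (Uma, 28), (Wes, 30)} → {(Ada, 1), (Ada, 40), (Bo, 12), (Dee, 35), (Eve, 34), (Gus, 25), (Ivy, 28), (Ivy, 35), (Pat, 25), (Tai, 35), (Uma, 28), (Wes, 30)}
Projecting to cid (4 duplicate(s) eliminated): {1, 12, 25, 28, 30, 34, 35, 40}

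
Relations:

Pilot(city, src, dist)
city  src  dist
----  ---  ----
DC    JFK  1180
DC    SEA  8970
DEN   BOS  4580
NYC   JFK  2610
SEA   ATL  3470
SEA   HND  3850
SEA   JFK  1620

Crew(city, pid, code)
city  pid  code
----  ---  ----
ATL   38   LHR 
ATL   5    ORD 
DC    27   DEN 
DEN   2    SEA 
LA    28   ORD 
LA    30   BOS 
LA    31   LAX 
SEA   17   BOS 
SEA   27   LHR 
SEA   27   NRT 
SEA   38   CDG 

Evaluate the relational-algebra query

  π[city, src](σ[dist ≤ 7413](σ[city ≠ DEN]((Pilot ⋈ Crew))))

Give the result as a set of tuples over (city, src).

{(DC, JFK), (SEA, ATL), (SEA, HND), (SEA, JFK)}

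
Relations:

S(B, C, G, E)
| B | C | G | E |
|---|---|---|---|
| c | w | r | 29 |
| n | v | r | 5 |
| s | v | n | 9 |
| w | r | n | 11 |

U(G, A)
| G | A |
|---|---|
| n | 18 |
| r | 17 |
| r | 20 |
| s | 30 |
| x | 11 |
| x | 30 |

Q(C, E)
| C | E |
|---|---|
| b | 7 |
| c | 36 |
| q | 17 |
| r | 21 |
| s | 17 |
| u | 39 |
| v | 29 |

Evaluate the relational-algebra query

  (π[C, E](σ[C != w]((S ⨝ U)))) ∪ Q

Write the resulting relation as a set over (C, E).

Natural join on G: {(c, w, r, 29, 17), (c, w, r, 29, 20), (n, v, r, 5, 17), (n, v, r, 5, 20), (s, v, n, 9, 18), (w, r, n, 11, 18)}
Apply σ_{C != w}; surviving tuples: {(n, v, r, 5, 17), (n, v, r, 5, 20), (s, v, n, 9, 18), (w, r, n, 11, 18)}
Keep only column(s) C, E (1 duplicate(s) eliminated): {(r, 11), (v, 5), (v, 9)}
Taking the union: {(b, 7), (c, 36), (q, 17), (r, 11), (r, 21), (s, 17), (u, 39), (v, 29), (v, 5), (v, 9)}

{(b, 7), (c, 36), (q, 17), (r, 11), (r, 21), (s, 17), (u, 39), (v, 29), (v, 5), (v, 9)}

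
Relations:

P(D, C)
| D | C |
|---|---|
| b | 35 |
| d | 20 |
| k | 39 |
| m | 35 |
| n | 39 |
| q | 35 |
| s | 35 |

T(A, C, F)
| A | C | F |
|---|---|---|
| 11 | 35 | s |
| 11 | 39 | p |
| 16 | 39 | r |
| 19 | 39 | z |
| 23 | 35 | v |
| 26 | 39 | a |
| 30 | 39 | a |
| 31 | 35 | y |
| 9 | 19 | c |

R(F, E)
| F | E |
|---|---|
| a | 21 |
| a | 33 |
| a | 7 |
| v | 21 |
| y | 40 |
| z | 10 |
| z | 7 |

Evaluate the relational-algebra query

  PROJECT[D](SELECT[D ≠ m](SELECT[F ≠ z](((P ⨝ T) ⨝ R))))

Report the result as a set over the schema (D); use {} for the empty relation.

{b, k, n, q, s}

Natural join on C: {(b, 35, 11, s), (b, 35, 23, v), (b, 35, 31, y), (k, 39, 11, p), (k, 39, 16, r), (k, 39, 19, z), (k, 39, 26, a), (k, 39, 30, a), (m, 35, 11, s), (m, 35, 23, v), (m, 35, 31, y), (n, 39, 11, p), (n, 39, 16, r), (n, 39, 19, z), (n, 39, 26, a), (n, 39, 30, a), (q, 35, 11, s), (q, 35, 23, v), (q, 35, 31, y), (s, 35, 11, s), (s, 35, 23, v), (s, 35, 31, y)}
Natural join on F: {(b, 35, 23, v, 21), (b, 35, 31, y, 40), (k, 39, 19, z, 10), (k, 39, 19, z, 7), (k, 39, 26, a, 21), (k, 39, 26, a, 33), (k, 39, 26, a, 7), (k, 39, 30, a, 21), (k, 39, 30, a, 33), (k, 39, 30, a, 7), (m, 35, 23, v, 21), (m, 35, 31, y, 40), (n, 39, 19, z, 10), (n, 39, 19, z, 7), (n, 39, 26, a, 21), (n, 39, 26, a, 33), (n, 39, 26, a, 7), (n, 39, 30, a, 21), (n, 39, 30, a, 33), (n, 39, 30, a, 7), (q, 35, 23, v, 21), (q, 35, 31, y, 40), (s, 35, 23, v, 21), (s, 35, 31, y, 40)}
σ[F ≠ z]: keep tuples satisfying F ≠ z → {(b, 35, 23, v, 21), (b, 35, 31, y, 40), (k, 39, 26, a, 21), (k, 39, 26, a, 33), (k, 39, 26, a, 7), (k, 39, 30, a, 21), (k, 39, 30, a, 33), (k, 39, 30, a, 7), (m, 35, 23, v, 21), (m, 35, 31, y, 40), (n, 39, 26, a, 21), (n, 39, 26, a, 33), (n, 39, 26, a, 7), (n, 39, 30, a, 21), (n, 39, 30, a, 33), (n, 39, 30, a, 7), (q, 35, 23, v, 21), (q, 35, 31, y, 40), (s, 35, 23, v, 21), (s, 35, 31, y, 40)}
σ[D ≠ m]: keep tuples satisfying D ≠ m → {(b, 35, 23, v, 21), (b, 35, 31, y, 40), (k, 39, 26, a, 21), (k, 39, 26, a, 33), (k, 39, 26, a, 7), (k, 39, 30, a, 21), (k, 39, 30, a, 33), (k, 39, 30, a, 7), (n, 39, 26, a, 21), (n, 39, 26, a, 33), (n, 39, 26, a, 7), (n, 39, 30, a, 21), (n, 39, 30, a, 33), (n, 39, 30, a, 7), (q, 35, 23, v, 21), (q, 35, 31, y, 40), (s, 35, 23, v, 21), (s, 35, 31, y, 40)}
π[D]: project onto (D) (13 duplicate(s) eliminated) → {b, k, n, q, s}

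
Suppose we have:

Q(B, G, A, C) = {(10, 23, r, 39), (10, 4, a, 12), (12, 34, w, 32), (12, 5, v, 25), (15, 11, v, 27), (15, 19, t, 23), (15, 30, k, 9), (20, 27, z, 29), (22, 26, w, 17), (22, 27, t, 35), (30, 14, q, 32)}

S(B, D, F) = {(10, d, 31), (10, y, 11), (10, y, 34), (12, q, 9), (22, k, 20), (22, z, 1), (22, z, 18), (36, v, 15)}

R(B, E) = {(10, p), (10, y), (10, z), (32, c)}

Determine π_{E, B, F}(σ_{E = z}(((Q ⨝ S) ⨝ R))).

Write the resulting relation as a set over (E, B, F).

{(z, 10, 11), (z, 10, 31), (z, 10, 34)}

Joining Q and S on B yields {(10, 23, r, 39, d, 31), (10, 23, r, 39, y, 11), (10, 23, r, 39, y, 34), (10, 4, a, 12, d, 31), (10, 4, a, 12, y, 11), (10, 4, a, 12, y, 34), (12, 34, w, 32, q, 9), (12, 5, v, 25, q, 9), (22, 26, w, 17, k, 20), (22, 26, w, 17, z, 1), (22, 26, w, 17, z, 18), (22, 27, t, 35, k, 20), (22, 27, t, 35, z, 1), (22, 27, t, 35, z, 18)}.
Joining (Q ⨝ S) and R on B yields {(10, 23, r, 39, d, 31, p), (10, 23, r, 39, d, 31, y), (10, 23, r, 39, d, 31, z), (10, 23, r, 39, y, 11, p), (10, 23, r, 39, y, 11, y), (10, 23, r, 39, y, 11, z), (10, 23, r, 39, y, 34, p), (10, 23, r, 39, y, 34, y), (10, 23, r, 39, y, 34, z), (10, 4, a, 12, d, 31, p), (10, 4, a, 12, d, 31, y), (10, 4, a, 12, d, 31, z), (10, 4, a, 12, y, 11, p), (10, 4, a, 12, y, 11, y), (10, 4, a, 12, y, 11, z), (10, 4, a, 12, y, 34, p), (10, 4, a, 12, y, 34, y), (10, 4, a, 12, y, 34, z)}.
Filtering on E = z leaves {(10, 23, r, 39, d, 31, z), (10, 23, r, 39, y, 11, z), (10, 23, r, 39, y, 34, z), (10, 4, a, 12, d, 31, z), (10, 4, a, 12, y, 11, z), (10, 4, a, 12, y, 34, z)}.
π[E, B, F]: project onto (E, B, F) (3 duplicate(s) eliminated) → {(z, 10, 11), (z, 10, 31), (z, 10, 34)}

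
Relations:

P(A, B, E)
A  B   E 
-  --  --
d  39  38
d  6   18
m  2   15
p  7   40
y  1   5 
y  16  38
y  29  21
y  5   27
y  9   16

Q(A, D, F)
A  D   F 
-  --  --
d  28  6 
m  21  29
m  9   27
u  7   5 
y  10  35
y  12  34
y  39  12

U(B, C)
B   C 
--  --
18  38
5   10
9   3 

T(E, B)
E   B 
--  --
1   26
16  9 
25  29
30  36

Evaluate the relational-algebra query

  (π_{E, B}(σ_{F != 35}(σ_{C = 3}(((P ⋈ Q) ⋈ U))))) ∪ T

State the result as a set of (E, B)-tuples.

Joining P and Q on A yields {(d, 39, 38, 28, 6), (d, 6, 18, 28, 6), (m, 2, 15, 21, 29), (m, 2, 15, 9, 27), (y, 1, 5, 10, 35), (y, 1, 5, 12, 34), (y, 1, 5, 39, 12), (y, 16, 38, 10, 35), (y, 16, 38, 12, 34), (y, 16, 38, 39, 12), (y, 29, 21, 10, 35), (y, 29, 21, 12, 34), (y, 29, 21, 39, 12), (y, 5, 27, 10, 35), (y, 5, 27, 12, 34), (y, 5, 27, 39, 12), (y, 9, 16, 10, 35), (y, 9, 16, 12, 34), (y, 9, 16, 39, 12)}.
Joining (P ⋈ Q) and U on B yields {(y, 5, 27, 10, 35, 10), (y, 5, 27, 12, 34, 10), (y, 5, 27, 39, 12, 10), (y, 9, 16, 10, 35, 3), (y, 9, 16, 12, 34, 3), (y, 9, 16, 39, 12, 3)}.
Filtering on C = 3 leaves {(y, 9, 16, 10, 35, 3), (y, 9, 16, 12, 34, 3), (y, 9, 16, 39, 12, 3)}.
Filtering on F != 35 leaves {(y, 9, 16, 12, 34, 3), (y, 9, 16, 39, 12, 3)}.
Projecting to E, B (1 duplicate(s) eliminated): {(16, 9)}
Set union of the two operands is {(1, 26), (16, 9), (25, 29), (30, 36)}.

{(1, 26), (16, 9), (25, 29), (30, 36)}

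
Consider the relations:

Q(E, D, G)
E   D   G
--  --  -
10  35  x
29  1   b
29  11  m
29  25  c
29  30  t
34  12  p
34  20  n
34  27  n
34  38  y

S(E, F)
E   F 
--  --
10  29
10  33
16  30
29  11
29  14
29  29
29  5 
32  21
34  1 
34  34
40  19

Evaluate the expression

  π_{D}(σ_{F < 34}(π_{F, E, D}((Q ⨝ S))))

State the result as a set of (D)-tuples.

{1, 11, 12, 20, 25, 27, 30, 35, 38}

Natural join on E: {(10, 35, x, 29), (10, 35, x, 33), (29, 1, b, 11), (29, 1, b, 14), (29, 1, b, 29), (29, 1, b, 5), (29, 11, m, 11), (29, 11, m, 14), (29, 11, m, 29), (29, 11, m, 5), (29, 25, c, 11), (29, 25, c, 14), (29, 25, c, 29), (29, 25, c, 5), (29, 30, t, 11), (29, 30, t, 14), (29, 30, t, 29), (29, 30, t, 5), (34, 12, p, 1), (34, 12, p, 34), (34, 20, n, 1), (34, 20, n, 34), (34, 27, n, 1), (34, 27, n, 34), (34, 38, y, 1), (34, 38, y, 34)}
π[F, E, D]: project onto (F, E, D) → {(1, 34, 12), (1, 34, 20), (1, 34, 27), (1, 34, 38), (11, 29, 1), (11, 29, 11), (11, 29, 25), (11, 29, 30), (14, 29, 1), (14, 29, 11), (14, 29, 25), (14, 29, 30), (29, 10, 35), (29, 29, 1), (29, 29, 11), (29, 29, 25), (29, 29, 30), (33, 10, 35), (34, 34, 12), (34, 34, 20), (34, 34, 27), (34, 34, 38), (5, 29, 1), (5, 29, 11), (5, 29, 25), (5, 29, 30)}
Filtering on F < 34 leaves {(1, 34, 12), (1, 34, 20), (1, 34, 27), (1, 34, 38), (11, 29, 1), (11, 29, 11), (11, 29, 25), (11, 29, 30), (14, 29, 1), (14, 29, 11), (14, 29, 25), (14, 29, 30), (29, 10, 35), (29, 29, 1), (29, 29, 11), (29, 29, 25), (29, 29, 30), (33, 10, 35), (5, 29, 1), (5, 29, 11), (5, 29, 25), (5, 29, 30)}.
π[D]: project onto (D) (13 duplicate(s) eliminated) → {1, 11, 12, 20, 25, 27, 30, 35, 38}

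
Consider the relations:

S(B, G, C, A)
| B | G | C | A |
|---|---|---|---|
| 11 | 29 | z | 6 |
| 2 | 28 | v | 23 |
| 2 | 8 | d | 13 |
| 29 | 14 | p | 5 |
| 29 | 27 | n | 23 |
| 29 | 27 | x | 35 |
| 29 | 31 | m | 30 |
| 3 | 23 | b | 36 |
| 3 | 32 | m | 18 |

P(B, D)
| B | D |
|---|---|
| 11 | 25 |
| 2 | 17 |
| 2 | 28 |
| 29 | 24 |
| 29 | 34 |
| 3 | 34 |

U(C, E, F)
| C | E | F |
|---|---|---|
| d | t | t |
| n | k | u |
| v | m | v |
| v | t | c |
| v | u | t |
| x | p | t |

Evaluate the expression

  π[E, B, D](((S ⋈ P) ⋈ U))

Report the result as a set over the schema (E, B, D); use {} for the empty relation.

{(k, 29, 24), (k, 29, 34), (m, 2, 17), (m, 2, 28), (p, 29, 24), (p, 29, 34), (t, 2, 17), (t, 2, 28), (u, 2, 17), (u, 2, 28)}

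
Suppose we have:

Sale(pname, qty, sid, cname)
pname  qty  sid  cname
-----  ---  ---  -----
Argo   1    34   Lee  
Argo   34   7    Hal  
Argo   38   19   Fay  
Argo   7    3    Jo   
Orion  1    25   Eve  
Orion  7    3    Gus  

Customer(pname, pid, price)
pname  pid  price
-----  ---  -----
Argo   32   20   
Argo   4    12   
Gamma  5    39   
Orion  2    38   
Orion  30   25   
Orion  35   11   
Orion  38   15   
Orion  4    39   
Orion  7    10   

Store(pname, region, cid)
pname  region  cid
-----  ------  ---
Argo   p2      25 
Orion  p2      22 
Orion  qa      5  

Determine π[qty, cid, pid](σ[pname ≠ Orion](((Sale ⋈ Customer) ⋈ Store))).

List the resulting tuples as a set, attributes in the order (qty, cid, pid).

{(1, 25, 32), (1, 25, 4), (34, 25, 32), (34, 25, 4), (38, 25, 32), (38, 25, 4), (7, 25, 32), (7, 25, 4)}

Natural join on pname: {(Argo, 1, 34, Lee, 32, 20), (Argo, 1, 34, Lee, 4, 12), (Argo, 34, 7, Hal, 32, 20), (Argo, 34, 7, Hal, 4, 12), (Argo, 38, 19, Fay, 32, 20), (Argo, 38, 19, Fay, 4, 12), (Argo, 7, 3, Jo, 32, 20), (Argo, 7, 3, Jo, 4, 12), (Orion, 1, 25, Eve, 2, 38), (Orion, 1, 25, Eve, 30, 25), (Orion, 1, 25, Eve, 35, 11), (Orion, 1, 25, Eve, 38, 15), (Orion, 1, 25, Eve, 4, 39), (Orion, 1, 25, Eve, 7, 10), (Orion, 7, 3, Gus, 2, 38), (Orion, 7, 3, Gus, 30, 25), (Orion, 7, 3, Gus, 35, 11), (Orion, 7, 3, Gus, 38, 15), (Orion, 7, 3, Gus, 4, 39), (Orion, 7, 3, Gus, 7, 10)}
Natural join on pname: {(Argo, 1, 34, Lee, 32, 20, p2, 25), (Argo, 1, 34, Lee, 4, 12, p2, 25), (Argo, 34, 7, Hal, 32, 20, p2, 25), (Argo, 34, 7, Hal, 4, 12, p2, 25), (Argo, 38, 19, Fay, 32, 20, p2, 25), (Argo, 38, 19, Fay, 4, 12, p2, 25), (Argo, 7, 3, Jo, 32, 20, p2, 25), (Argo, 7, 3, Jo, 4, 12, p2, 25), (Orion, 1, 25, Eve, 2, 38, p2, 22), (Orion, 1, 25, Eve, 2, 38, qa, 5), (Orion, 1, 25, Eve, 30, 25, p2, 22), (Orion, 1, 25, Eve, 30, 25, qa, 5), (Orion, 1, 25, Eve, 35, 11, p2, 22), (Orion, 1, 25, Eve, 35, 11, qa, 5), (Orion, 1, 25, Eve, 38, 15, p2, 22), (Orion, 1, 25, Eve, 38, 15, qa, 5), (Orion, 1, 25, Eve, 4, 39, p2, 22), (Orion, 1, 25, Eve, 4, 39, qa, 5), (Orion, 1, 25, Eve, 7, 10, p2, 22), (Orion, 1, 25, Eve, 7, 10, qa, 5), (Orion, 7, 3, Gus, 2, 38, p2, 22), (Orion, 7, 3, Gus, 2, 38, qa, 5), (Orion, 7, 3, Gus, 30, 25, p2, 22), (Orion, 7, 3, Gus, 30, 25, qa, 5), (Orion, 7, 3, Gus, 35, 11, p2, 22), (Orion, 7, 3, Gus, 35, 11, qa, 5), (Orion, 7, 3, Gus, 38, 15, p2, 22), (Orion, 7, 3, Gus, 38, 15, qa, 5), (Orion, 7, 3, Gus, 4, 39, p2, 22), (Orion, 7, 3, Gus, 4, 39, qa, 5), (Orion, 7, 3, Gus, 7, 10, p2, 22), (Orion, 7, 3, Gus, 7, 10, qa, 5)}
σ[pname ≠ Orion]: keep tuples satisfying pname ≠ Orion → {(Argo, 1, 34, Lee, 32, 20, p2, 25), (Argo, 1, 34, Lee, 4, 12, p2, 25), (Argo, 34, 7, Hal, 32, 20, p2, 25), (Argo, 34, 7, Hal, 4, 12, p2, 25), (Argo, 38, 19, Fay, 32, 20, p2, 25), (Argo, 38, 19, Fay, 4, 12, p2, 25), (Argo, 7, 3, Jo, 32, 20, p2, 25), (Argo, 7, 3, Jo, 4, 12, p2, 25)}
Projecting to qty, cid, pid: {(1, 25, 32), (1, 25, 4), (34, 25, 32), (34, 25, 4), (38, 25, 32), (38, 25, 4), (7, 25, 32), (7, 25, 4)}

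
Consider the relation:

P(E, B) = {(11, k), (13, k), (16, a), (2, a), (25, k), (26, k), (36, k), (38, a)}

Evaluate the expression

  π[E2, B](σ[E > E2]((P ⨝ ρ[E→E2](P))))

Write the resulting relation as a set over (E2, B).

{(11, k), (13, k), (16, a), (2, a), (25, k), (26, k)}

ρ[E→E2]: schema becomes (E2, B); tuples unchanged.
P ⋈ ρ[E→E2](P) (natural join on B): {(11, k, 11), (11, k, 13), (11, k, 25), (11, k, 26), (11, k, 36), (13, k, 11), (13, k, 13), (13, k, 25), (13, k, 26), (13, k, 36), (16, a, 16), (16, a, 2), (16, a, 38), (2, a, 16), (2, a, 2), (2, a, 38), (25, k, 11), (25, k, 13), (25, k, 25), (25, k, 26), (25, k, 36), (26, k, 11), (26, k, 13), (26, k, 25), (26, k, 26), (26, k, 36), (36, k, 11), (36, k, 13), (36, k, 25), (36, k, 26), (36, k, 36), (38, a, 16), (38, a, 2), (38, a, 38)}
σ[E > E2]: keep tuples satisfying E > E2 → {(13, k, 11), (16, a, 2), (25, k, 11), (25, k, 13), (26, k, 11), (26, k, 13), (26, k, 25), (36, k, 11), (36, k, 13), (36, k, 25), (36, k, 26), (38, a, 16), (38, a, 2)}
π_{E2, B} gives {(11, k), (13, k), (16, a), (2, a), (25, k), (26, k)} (7 duplicate(s) eliminated).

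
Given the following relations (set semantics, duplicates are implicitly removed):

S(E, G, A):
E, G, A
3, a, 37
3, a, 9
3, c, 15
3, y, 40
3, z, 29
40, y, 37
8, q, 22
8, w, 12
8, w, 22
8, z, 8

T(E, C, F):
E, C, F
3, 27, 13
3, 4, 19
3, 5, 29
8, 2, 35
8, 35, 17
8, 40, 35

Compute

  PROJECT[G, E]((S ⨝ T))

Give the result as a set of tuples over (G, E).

S ⋈ T (natural join on E): {(3, a, 37, 27, 13), (3, a, 37, 4, 19), (3, a, 37, 5, 29), (3, a, 9, 27, 13), (3, a, 9, 4, 19), (3, a, 9, 5, 29), (3, c, 15, 27, 13), (3, c, 15, 4, 19), (3, c, 15, 5, 29), (3, y, 40, 27, 13), (3, y, 40, 4, 19), (3, y, 40, 5, 29), (3, z, 29, 27, 13), (3, z, 29, 4, 19), (3, z, 29, 5, 29), (8, q, 22, 2, 35), (8, q, 22, 35, 17), (8, q, 22, 40, 35), (8, w, 12, 2, 35), (8, w, 12, 35, 17), (8, w, 12, 40, 35), (8, w, 22, 2, 35), (8, w, 22, 35, 17), (8, w, 22, 40, 35), (8, z, 8, 2, 35), (8, z, 8, 35, 17), (8, z, 8, 40, 35)}
Keep only column(s) G, E (20 duplicate(s) eliminated): {(a, 3), (c, 3), (q, 8), (w, 8), (y, 3), (z, 3), (z, 8)}

{(a, 3), (c, 3), (q, 8), (w, 8), (y, 3), (z, 3), (z, 8)}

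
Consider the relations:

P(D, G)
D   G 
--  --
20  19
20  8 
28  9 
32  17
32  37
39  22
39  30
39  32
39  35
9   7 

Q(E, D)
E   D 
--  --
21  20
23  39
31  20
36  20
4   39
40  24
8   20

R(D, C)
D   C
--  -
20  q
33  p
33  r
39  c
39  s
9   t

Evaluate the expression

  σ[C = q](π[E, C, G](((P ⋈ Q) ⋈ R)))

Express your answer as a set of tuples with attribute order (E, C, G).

{(21, q, 19), (21, q, 8), (31, q, 19), (31, q, 8), (36, q, 19), (36, q, 8), (8, q, 19), (8, q, 8)}

Joining P and Q on D yields {(20, 19, 21), (20, 19, 31), (20, 19, 36), (20, 19, 8), (20, 8, 21), (20, 8, 31), (20, 8, 36), (20, 8, 8), (39, 22, 23), (39, 22, 4), (39, 30, 23), (39, 30, 4), (39, 32, 23), (39, 32, 4), (39, 35, 23), (39, 35, 4)}.
Joining (P ⋈ Q) and R on D yields {(20, 19, 21, q), (20, 19, 31, q), (20, 19, 36, q), (20, 19, 8, q), (20, 8, 21, q), (20, 8, 31, q), (20, 8, 36, q), (20, 8, 8, q), (39, 22, 23, c), (39, 22, 23, s), (39, 22, 4, c), (39, 22, 4, s), (39, 30, 23, c), (39, 30, 23, s), (39, 30, 4, c), (39, 30, 4, s), (39, 32, 23, c), (39, 32, 23, s), (39, 32, 4, c), (39, 32, 4, s), (39, 35, 23, c), (39, 35, 23, s), (39, 35, 4, c), (39, 35, 4, s)}.
Keep only column(s) E, C, G: {(21, q, 19), (21, q, 8), (23, c, 22), (23, c, 30), (23, c, 32), (23, c, 35), (23, s, 22), (23, s, 30), (23, s, 32), (23, s, 35), (31, q, 19), (31, q, 8), (36, q, 19), (36, q, 8), (4, c, 22), (4, c, 30), (4, c, 32), (4, c, 35), (4, s, 22), (4, s, 30), (4, s, 32), (4, s, 35), (8, q, 19), (8, q, 8)}
Apply σ_{C = q}; surviving tuples: {(21, q, 19), (21, q, 8), (31, q, 19), (31, q, 8), (36, q, 19), (36, q, 8), (8, q, 19), (8, q, 8)}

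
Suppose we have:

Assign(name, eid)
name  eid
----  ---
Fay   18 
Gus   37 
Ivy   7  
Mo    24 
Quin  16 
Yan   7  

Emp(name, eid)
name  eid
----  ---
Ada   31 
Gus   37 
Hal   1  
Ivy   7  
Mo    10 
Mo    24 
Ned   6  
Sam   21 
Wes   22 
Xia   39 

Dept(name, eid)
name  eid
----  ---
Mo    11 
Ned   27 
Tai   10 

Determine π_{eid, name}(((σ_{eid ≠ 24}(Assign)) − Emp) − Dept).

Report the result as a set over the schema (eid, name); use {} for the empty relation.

Apply σ_{eid ≠ 24}; surviving tuples: {(Fay, 18), (Gus, 37), (Ivy, 7), (Quin, 16), (Yan, 7)}
Taking the difference: {(Fay, 18), (Quin, 16), (Yan, 7)}
Taking the difference: {(Fay, 18), (Quin, 16), (Yan, 7)}
Projecting to eid, name: {(16, Quin), (18, Fay), (7, Yan)}

{(16, Quin), (18, Fay), (7, Yan)}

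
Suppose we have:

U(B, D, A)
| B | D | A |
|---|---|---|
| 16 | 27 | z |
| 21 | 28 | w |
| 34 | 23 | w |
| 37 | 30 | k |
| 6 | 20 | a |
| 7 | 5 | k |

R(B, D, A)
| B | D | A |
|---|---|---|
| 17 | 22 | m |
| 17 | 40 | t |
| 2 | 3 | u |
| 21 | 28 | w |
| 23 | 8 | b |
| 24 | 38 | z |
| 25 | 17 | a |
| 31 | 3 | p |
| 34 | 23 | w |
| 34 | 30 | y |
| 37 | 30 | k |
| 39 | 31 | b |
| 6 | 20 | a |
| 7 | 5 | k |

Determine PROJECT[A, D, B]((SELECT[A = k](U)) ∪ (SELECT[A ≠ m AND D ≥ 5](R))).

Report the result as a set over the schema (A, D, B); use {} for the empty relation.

σ[A = k]: keep tuples satisfying A = k → {(37, 30, k), (7, 5, k)}
σ[A ≠ m AND D ≥ 5]: keep tuples satisfying A ≠ m AND D ≥ 5 → {(17, 40, t), (21, 28, w), (23, 8, b), (24, 38, z), (25, 17, a), (34, 23, w), (34, 30, y), (37, 30, k), (39, 31, b), (6, 20, a), (7, 5, k)}
Set union of the two operands is {(17, 40, t), (21, 28, w), (23, 8, b), (24, 38, z), (25, 17, a), (34, 23, w), (34, 30, y), (37, 30, k), (39, 31, b), (6, 20, a), (7, 5, k)}.
Projecting to A, D, B: {(a, 17, 25), (a, 20, 6), (b, 31, 39), (b, 8, 23), (k, 30, 37), (k, 5, 7), (t, 40, 17), (w, 23, 34), (w, 28, 21), (y, 30, 34), (z, 38, 24)}

{(a, 17, 25), (a, 20, 6), (b, 31, 39), (b, 8, 23), (k, 30, 37), (k, 5, 7), (t, 40, 17), (w, 23, 34), (w, 28, 21), (y, 30, 34), (z, 38, 24)}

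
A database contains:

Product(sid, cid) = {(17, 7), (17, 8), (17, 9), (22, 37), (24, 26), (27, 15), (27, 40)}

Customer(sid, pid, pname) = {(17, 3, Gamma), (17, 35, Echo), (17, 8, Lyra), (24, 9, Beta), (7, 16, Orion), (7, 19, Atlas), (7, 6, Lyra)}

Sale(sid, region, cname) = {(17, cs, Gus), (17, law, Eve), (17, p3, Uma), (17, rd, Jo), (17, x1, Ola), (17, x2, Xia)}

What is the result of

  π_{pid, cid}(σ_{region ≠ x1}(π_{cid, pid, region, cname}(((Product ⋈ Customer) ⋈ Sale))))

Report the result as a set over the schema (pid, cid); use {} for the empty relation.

Product ⋈ Customer (natural join on sid): {(17, 7, 3, Gamma), (17, 7, 35, Echo), (17, 7, 8, Lyra), (17, 8, 3, Gamma), (17, 8, 35, Echo), (17, 8, 8, Lyra), (17, 9, 3, Gamma), (17, 9, 35, Echo), (17, 9, 8, Lyra), (24, 26, 9, Beta)}
(Product ⋈ Customer) ⋈ Sale (natural join on sid): {(17, 7, 3, Gamma, cs, Gus), (17, 7, 3, Gamma, law, Eve), (17, 7, 3, Gamma, p3, Uma), (17, 7, 3, Gamma, rd, Jo), (17, 7, 3, Gamma, x1, Ola), (17, 7, 3, Gamma, x2, Xia), (17, 7, 35, Echo, cs, Gus), (17, 7, 35, Echo, law, Eve), (17, 7, 35, Echo, p3, Uma), (17, 7, 35, Echo, rd, Jo), (17, 7, 35, Echo, x1, Ola), (17, 7, 35, Echo, x2, Xia), (17, 7, 8, Lyra, cs, Gus), (17, 7, 8, Lyra, law, Eve), (17, 7, 8, Lyra, p3, Uma), (17, 7, 8, Lyra, rd, Jo), (17, 7, 8, Lyra, x1, Ola), (17, 7, 8, Lyra, x2, Xia), (17, 8, 3, Gamma, cs, Gus), (17, 8, 3, Gamma, law, Eve), (17, 8, 3, Gamma, p3, Uma), (17, 8, 3, Gamma, rd, Jo), (17, 8, 3, Gamma, x1, Ola), (17, 8, 3, Gamma, x2, Xia), (17, 8, 35, Echo, cs, Gus), (17, 8, 35, Echo, law, Eve), (17, 8, 35, Echo, p3, Uma), (17, 8, 35, Echo, rd, Jo), (17, 8, 35, Echo, x1, Ola), (17, 8, 35, Echo, x2, Xia), (17, 8, 8, Lyra, cs, Gus), (17, 8, 8, Lyra, law, Eve), (17, 8, 8, Lyra, p3, Uma), (17, 8, 8, Lyra, rd, Jo), (17, 8, 8, Lyra, x1, Ola), (17, 8, 8, Lyra, x2, Xia), (17, 9, 3, Gamma, cs, Gus), (17, 9, 3, Gamma, law, Eve), (17, 9, 3, Gamma, p3, Uma), (17, 9, 3, Gamma, rd, Jo), (17, 9, 3, Gamma, x1, Ola), (17, 9, 3, Gamma, x2, Xia), (17, 9, 35, Echo, cs, Gus), (17, 9, 35, Echo, law, Eve), (17, 9, 35, Echo, p3, Uma), (17, 9, 35, Echo, rd, Jo), (17, 9, 35, Echo, x1, Ola), (17, 9, 35, Echo, x2, Xia), (17, 9, 8, Lyra, cs, Gus), (17, 9, 8, Lyra, law, Eve), (17, 9, 8, Lyra, p3, Uma), (17, 9, 8, Lyra, rd, Jo), (17, 9, 8, Lyra, x1, Ola), (17, 9, 8, Lyra, x2, Xia)}
π_{cid, pid, region, cname} gives {(7, 3, cs, Gus), (7, 3, law, Eve), (7, 3, p3, Uma), (7, 3, rd, Jo), (7, 3, x1, Ola), (7, 3, x2, Xia), (7, 35, cs, Gus), (7, 35, law, Eve), (7, 35, p3, Uma), (7, 35, rd, Jo), (7, 35, x1, Ola), (7, 35, x2, Xia), (7, 8, cs, Gus), (7, 8, law, Eve), (7, 8, p3, Uma), (7, 8, rd, Jo), (7, 8, x1, Ola), (7, 8, x2, Xia), (8, 3, cs, Gus), (8, 3, law, Eve), (8, 3, p3, Uma), (8, 3, rd, Jo), (8, 3, x1, Ola), (8, 3, x2, Xia), (8, 35, cs, Gus), (8, 35, law, Eve), (8, 35, p3, Uma), (8, 35, rd, Jo), (8, 35, x1, Ola), (8, 35, x2, Xia), (8, 8, cs, Gus), (8, 8, law, Eve), (8, 8, p3, Uma), (8, 8, rd, Jo), (8, 8, x1, Ola), (8, 8, x2, Xia), (9, 3, cs, Gus), (9, 3, law, Eve), (9, 3, p3, Uma), (9, 3, rd, Jo), (9, 3, x1, Ola), (9, 3, x2, Xia), (9, 35, cs, Gus), (9, 35, law, Eve), (9, 35, p3, Uma), (9, 35, rd, Jo), (9, 35, x1, Ola), (9, 35, x2, Xia), (9, 8, cs, Gus), (9, 8, law, Eve), (9, 8, p3, Uma), (9, 8, rd, Jo), (9, 8, x1, Ola), (9, 8, x2, Xia)}.
Apply σ_{region ≠ x1}; surviving tuples: {(7, 3, cs, Gus), (7, 3, law, Eve), (7, 3, p3, Uma), (7, 3, rd, Jo), (7, 3, x2, Xia), (7, 35, cs, Gus), (7, 35, law, Eve), (7, 35, p3, Uma), (7, 35, rd, Jo), (7, 35, x2, Xia), (7, 8, cs, Gus), (7, 8, law, Eve), (7, 8, p3, Uma), (7, 8, rd, Jo), (7, 8, x2, Xia), (8, 3, cs, Gus), (8, 3, law, Eve), (8, 3, p3, Uma), (8, 3, rd, Jo), (8, 3, x2, Xia), (8, 35, cs, Gus), (8, 35, law, Eve), (8, 35, p3, Uma), (8, 35, rd, Jo), (8, 35, x2, Xia), (8, 8, cs, Gus), (8, 8, law, Eve), (8, 8, p3, Uma), (8, 8, rd, Jo), (8, 8, x2, Xia), (9, 3, cs, Gus), (9, 3, law, Eve), (9, 3, p3, Uma), (9, 3, rd, Jo), (9, 3, x2, Xia), (9, 35, cs, Gus), (9, 35, law, Eve), (9, 35, p3, Uma), (9, 35, rd, Jo), (9, 35, x2, Xia), (9, 8, cs, Gus), (9, 8, law, Eve), (9, 8, p3, Uma), (9, 8, rd, Jo), (9, 8, x2, Xia)}
π_{pid, cid} gives {(3, 7), (3, 8), (3, 9), (35, 7), (35, 8), (35, 9), (8, 7), (8, 8), (8, 9)} (36 duplicate(s) eliminated).

{(3, 7), (3, 8), (3, 9), (35, 7), (35, 8), (35, 9), (8, 7), (8, 8), (8, 9)}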